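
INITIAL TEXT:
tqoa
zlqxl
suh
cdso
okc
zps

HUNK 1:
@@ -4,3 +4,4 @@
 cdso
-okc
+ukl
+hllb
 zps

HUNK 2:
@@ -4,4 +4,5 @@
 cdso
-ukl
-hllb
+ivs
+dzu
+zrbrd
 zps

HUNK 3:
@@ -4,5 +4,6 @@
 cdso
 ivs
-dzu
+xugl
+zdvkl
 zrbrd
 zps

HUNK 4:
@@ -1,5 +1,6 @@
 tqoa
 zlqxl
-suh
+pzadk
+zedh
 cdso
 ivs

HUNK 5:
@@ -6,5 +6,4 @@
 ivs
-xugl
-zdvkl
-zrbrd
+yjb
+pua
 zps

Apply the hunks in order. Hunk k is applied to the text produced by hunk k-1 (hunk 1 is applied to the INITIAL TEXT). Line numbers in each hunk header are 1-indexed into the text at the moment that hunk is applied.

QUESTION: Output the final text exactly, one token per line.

Answer: tqoa
zlqxl
pzadk
zedh
cdso
ivs
yjb
pua
zps

Derivation:
Hunk 1: at line 4 remove [okc] add [ukl,hllb] -> 7 lines: tqoa zlqxl suh cdso ukl hllb zps
Hunk 2: at line 4 remove [ukl,hllb] add [ivs,dzu,zrbrd] -> 8 lines: tqoa zlqxl suh cdso ivs dzu zrbrd zps
Hunk 3: at line 4 remove [dzu] add [xugl,zdvkl] -> 9 lines: tqoa zlqxl suh cdso ivs xugl zdvkl zrbrd zps
Hunk 4: at line 1 remove [suh] add [pzadk,zedh] -> 10 lines: tqoa zlqxl pzadk zedh cdso ivs xugl zdvkl zrbrd zps
Hunk 5: at line 6 remove [xugl,zdvkl,zrbrd] add [yjb,pua] -> 9 lines: tqoa zlqxl pzadk zedh cdso ivs yjb pua zps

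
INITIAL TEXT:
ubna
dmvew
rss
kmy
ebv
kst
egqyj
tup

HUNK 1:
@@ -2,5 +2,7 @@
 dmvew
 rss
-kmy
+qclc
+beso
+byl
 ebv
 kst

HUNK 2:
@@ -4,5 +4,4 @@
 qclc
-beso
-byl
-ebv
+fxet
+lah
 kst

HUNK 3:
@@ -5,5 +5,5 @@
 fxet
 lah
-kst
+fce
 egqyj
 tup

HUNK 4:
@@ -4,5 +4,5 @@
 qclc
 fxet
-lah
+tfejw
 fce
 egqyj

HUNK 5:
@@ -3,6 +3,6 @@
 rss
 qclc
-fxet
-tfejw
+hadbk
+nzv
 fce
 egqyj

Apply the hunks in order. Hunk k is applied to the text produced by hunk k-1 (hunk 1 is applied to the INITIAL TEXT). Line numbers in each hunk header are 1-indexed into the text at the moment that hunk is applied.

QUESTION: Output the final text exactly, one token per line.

Answer: ubna
dmvew
rss
qclc
hadbk
nzv
fce
egqyj
tup

Derivation:
Hunk 1: at line 2 remove [kmy] add [qclc,beso,byl] -> 10 lines: ubna dmvew rss qclc beso byl ebv kst egqyj tup
Hunk 2: at line 4 remove [beso,byl,ebv] add [fxet,lah] -> 9 lines: ubna dmvew rss qclc fxet lah kst egqyj tup
Hunk 3: at line 5 remove [kst] add [fce] -> 9 lines: ubna dmvew rss qclc fxet lah fce egqyj tup
Hunk 4: at line 4 remove [lah] add [tfejw] -> 9 lines: ubna dmvew rss qclc fxet tfejw fce egqyj tup
Hunk 5: at line 3 remove [fxet,tfejw] add [hadbk,nzv] -> 9 lines: ubna dmvew rss qclc hadbk nzv fce egqyj tup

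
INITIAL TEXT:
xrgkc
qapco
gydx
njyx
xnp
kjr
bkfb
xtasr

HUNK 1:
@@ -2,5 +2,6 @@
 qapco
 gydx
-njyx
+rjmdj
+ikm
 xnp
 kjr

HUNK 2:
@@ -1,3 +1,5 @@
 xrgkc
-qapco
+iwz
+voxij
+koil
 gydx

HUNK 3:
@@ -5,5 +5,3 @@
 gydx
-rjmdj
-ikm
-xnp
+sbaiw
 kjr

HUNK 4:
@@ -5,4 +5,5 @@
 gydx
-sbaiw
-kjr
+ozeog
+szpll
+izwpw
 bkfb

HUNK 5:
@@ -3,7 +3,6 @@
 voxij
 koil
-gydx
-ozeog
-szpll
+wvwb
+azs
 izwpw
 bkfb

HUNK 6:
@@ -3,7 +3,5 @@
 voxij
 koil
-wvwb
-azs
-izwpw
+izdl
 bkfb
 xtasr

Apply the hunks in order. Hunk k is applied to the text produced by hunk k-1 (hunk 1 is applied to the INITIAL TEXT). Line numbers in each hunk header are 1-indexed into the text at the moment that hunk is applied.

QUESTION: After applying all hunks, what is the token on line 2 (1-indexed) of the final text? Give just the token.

Answer: iwz

Derivation:
Hunk 1: at line 2 remove [njyx] add [rjmdj,ikm] -> 9 lines: xrgkc qapco gydx rjmdj ikm xnp kjr bkfb xtasr
Hunk 2: at line 1 remove [qapco] add [iwz,voxij,koil] -> 11 lines: xrgkc iwz voxij koil gydx rjmdj ikm xnp kjr bkfb xtasr
Hunk 3: at line 5 remove [rjmdj,ikm,xnp] add [sbaiw] -> 9 lines: xrgkc iwz voxij koil gydx sbaiw kjr bkfb xtasr
Hunk 4: at line 5 remove [sbaiw,kjr] add [ozeog,szpll,izwpw] -> 10 lines: xrgkc iwz voxij koil gydx ozeog szpll izwpw bkfb xtasr
Hunk 5: at line 3 remove [gydx,ozeog,szpll] add [wvwb,azs] -> 9 lines: xrgkc iwz voxij koil wvwb azs izwpw bkfb xtasr
Hunk 6: at line 3 remove [wvwb,azs,izwpw] add [izdl] -> 7 lines: xrgkc iwz voxij koil izdl bkfb xtasr
Final line 2: iwz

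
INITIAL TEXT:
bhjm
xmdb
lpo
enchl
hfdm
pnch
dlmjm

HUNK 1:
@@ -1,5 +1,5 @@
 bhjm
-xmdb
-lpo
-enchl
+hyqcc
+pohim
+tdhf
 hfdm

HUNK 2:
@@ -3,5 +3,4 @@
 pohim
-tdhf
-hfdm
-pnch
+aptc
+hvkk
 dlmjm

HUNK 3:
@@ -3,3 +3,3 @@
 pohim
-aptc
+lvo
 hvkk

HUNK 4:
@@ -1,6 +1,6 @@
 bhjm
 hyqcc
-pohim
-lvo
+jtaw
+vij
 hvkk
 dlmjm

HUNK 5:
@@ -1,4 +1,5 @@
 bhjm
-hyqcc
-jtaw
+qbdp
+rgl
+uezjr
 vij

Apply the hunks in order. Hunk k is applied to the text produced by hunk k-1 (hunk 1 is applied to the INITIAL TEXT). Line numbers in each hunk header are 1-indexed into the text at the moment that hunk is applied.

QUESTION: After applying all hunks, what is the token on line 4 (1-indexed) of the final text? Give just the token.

Hunk 1: at line 1 remove [xmdb,lpo,enchl] add [hyqcc,pohim,tdhf] -> 7 lines: bhjm hyqcc pohim tdhf hfdm pnch dlmjm
Hunk 2: at line 3 remove [tdhf,hfdm,pnch] add [aptc,hvkk] -> 6 lines: bhjm hyqcc pohim aptc hvkk dlmjm
Hunk 3: at line 3 remove [aptc] add [lvo] -> 6 lines: bhjm hyqcc pohim lvo hvkk dlmjm
Hunk 4: at line 1 remove [pohim,lvo] add [jtaw,vij] -> 6 lines: bhjm hyqcc jtaw vij hvkk dlmjm
Hunk 5: at line 1 remove [hyqcc,jtaw] add [qbdp,rgl,uezjr] -> 7 lines: bhjm qbdp rgl uezjr vij hvkk dlmjm
Final line 4: uezjr

Answer: uezjr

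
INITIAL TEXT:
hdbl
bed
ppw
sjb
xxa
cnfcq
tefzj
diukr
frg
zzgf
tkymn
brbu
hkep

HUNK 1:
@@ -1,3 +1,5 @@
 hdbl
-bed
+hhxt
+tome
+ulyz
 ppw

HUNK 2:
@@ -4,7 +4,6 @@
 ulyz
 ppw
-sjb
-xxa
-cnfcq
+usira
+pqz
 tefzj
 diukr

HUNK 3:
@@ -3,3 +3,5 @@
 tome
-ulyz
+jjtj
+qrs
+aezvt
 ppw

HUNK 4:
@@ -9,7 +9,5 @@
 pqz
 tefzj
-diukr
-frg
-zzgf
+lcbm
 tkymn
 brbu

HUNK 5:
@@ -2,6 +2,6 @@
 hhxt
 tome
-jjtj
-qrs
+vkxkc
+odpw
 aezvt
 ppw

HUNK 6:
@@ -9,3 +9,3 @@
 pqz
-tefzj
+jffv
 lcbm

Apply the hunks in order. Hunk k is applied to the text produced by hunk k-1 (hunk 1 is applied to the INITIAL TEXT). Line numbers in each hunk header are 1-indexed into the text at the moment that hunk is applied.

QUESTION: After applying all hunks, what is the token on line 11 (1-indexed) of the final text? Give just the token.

Hunk 1: at line 1 remove [bed] add [hhxt,tome,ulyz] -> 15 lines: hdbl hhxt tome ulyz ppw sjb xxa cnfcq tefzj diukr frg zzgf tkymn brbu hkep
Hunk 2: at line 4 remove [sjb,xxa,cnfcq] add [usira,pqz] -> 14 lines: hdbl hhxt tome ulyz ppw usira pqz tefzj diukr frg zzgf tkymn brbu hkep
Hunk 3: at line 3 remove [ulyz] add [jjtj,qrs,aezvt] -> 16 lines: hdbl hhxt tome jjtj qrs aezvt ppw usira pqz tefzj diukr frg zzgf tkymn brbu hkep
Hunk 4: at line 9 remove [diukr,frg,zzgf] add [lcbm] -> 14 lines: hdbl hhxt tome jjtj qrs aezvt ppw usira pqz tefzj lcbm tkymn brbu hkep
Hunk 5: at line 2 remove [jjtj,qrs] add [vkxkc,odpw] -> 14 lines: hdbl hhxt tome vkxkc odpw aezvt ppw usira pqz tefzj lcbm tkymn brbu hkep
Hunk 6: at line 9 remove [tefzj] add [jffv] -> 14 lines: hdbl hhxt tome vkxkc odpw aezvt ppw usira pqz jffv lcbm tkymn brbu hkep
Final line 11: lcbm

Answer: lcbm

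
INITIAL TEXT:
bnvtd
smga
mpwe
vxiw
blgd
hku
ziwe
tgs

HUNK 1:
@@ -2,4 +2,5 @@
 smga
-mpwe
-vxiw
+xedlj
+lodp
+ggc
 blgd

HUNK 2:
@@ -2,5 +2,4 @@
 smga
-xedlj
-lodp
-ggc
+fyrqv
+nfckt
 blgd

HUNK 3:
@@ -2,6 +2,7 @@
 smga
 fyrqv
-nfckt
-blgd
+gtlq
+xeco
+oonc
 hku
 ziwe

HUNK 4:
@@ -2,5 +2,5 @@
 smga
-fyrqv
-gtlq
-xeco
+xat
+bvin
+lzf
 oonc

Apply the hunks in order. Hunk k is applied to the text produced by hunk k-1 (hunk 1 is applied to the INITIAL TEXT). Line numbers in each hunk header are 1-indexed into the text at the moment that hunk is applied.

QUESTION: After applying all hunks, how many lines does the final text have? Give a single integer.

Hunk 1: at line 2 remove [mpwe,vxiw] add [xedlj,lodp,ggc] -> 9 lines: bnvtd smga xedlj lodp ggc blgd hku ziwe tgs
Hunk 2: at line 2 remove [xedlj,lodp,ggc] add [fyrqv,nfckt] -> 8 lines: bnvtd smga fyrqv nfckt blgd hku ziwe tgs
Hunk 3: at line 2 remove [nfckt,blgd] add [gtlq,xeco,oonc] -> 9 lines: bnvtd smga fyrqv gtlq xeco oonc hku ziwe tgs
Hunk 4: at line 2 remove [fyrqv,gtlq,xeco] add [xat,bvin,lzf] -> 9 lines: bnvtd smga xat bvin lzf oonc hku ziwe tgs
Final line count: 9

Answer: 9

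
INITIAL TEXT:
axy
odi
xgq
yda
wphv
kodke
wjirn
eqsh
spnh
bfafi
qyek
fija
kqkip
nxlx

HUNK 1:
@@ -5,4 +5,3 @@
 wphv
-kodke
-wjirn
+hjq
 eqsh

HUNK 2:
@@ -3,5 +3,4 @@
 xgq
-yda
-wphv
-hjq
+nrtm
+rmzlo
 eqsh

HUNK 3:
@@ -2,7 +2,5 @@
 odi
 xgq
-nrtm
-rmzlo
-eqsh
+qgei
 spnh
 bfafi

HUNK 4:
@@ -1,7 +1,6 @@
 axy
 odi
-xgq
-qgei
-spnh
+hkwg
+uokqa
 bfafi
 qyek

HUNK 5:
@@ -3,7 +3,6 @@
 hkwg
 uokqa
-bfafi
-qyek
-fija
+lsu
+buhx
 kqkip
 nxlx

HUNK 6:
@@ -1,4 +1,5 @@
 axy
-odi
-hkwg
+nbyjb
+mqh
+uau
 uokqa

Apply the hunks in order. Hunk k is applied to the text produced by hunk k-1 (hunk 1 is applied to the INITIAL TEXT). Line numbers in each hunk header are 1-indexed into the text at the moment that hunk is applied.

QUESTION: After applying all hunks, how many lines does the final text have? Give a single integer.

Answer: 9

Derivation:
Hunk 1: at line 5 remove [kodke,wjirn] add [hjq] -> 13 lines: axy odi xgq yda wphv hjq eqsh spnh bfafi qyek fija kqkip nxlx
Hunk 2: at line 3 remove [yda,wphv,hjq] add [nrtm,rmzlo] -> 12 lines: axy odi xgq nrtm rmzlo eqsh spnh bfafi qyek fija kqkip nxlx
Hunk 3: at line 2 remove [nrtm,rmzlo,eqsh] add [qgei] -> 10 lines: axy odi xgq qgei spnh bfafi qyek fija kqkip nxlx
Hunk 4: at line 1 remove [xgq,qgei,spnh] add [hkwg,uokqa] -> 9 lines: axy odi hkwg uokqa bfafi qyek fija kqkip nxlx
Hunk 5: at line 3 remove [bfafi,qyek,fija] add [lsu,buhx] -> 8 lines: axy odi hkwg uokqa lsu buhx kqkip nxlx
Hunk 6: at line 1 remove [odi,hkwg] add [nbyjb,mqh,uau] -> 9 lines: axy nbyjb mqh uau uokqa lsu buhx kqkip nxlx
Final line count: 9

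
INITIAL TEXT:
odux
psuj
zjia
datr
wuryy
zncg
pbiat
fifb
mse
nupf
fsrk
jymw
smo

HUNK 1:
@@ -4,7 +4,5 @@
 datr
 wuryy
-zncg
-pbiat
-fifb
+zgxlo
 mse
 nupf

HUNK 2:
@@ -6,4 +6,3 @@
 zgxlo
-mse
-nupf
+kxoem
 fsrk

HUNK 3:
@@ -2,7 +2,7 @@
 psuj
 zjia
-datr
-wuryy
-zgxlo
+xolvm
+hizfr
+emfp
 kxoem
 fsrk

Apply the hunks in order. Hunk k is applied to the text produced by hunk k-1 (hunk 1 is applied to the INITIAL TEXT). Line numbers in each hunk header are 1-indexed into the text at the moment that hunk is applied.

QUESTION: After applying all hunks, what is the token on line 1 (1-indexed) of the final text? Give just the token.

Hunk 1: at line 4 remove [zncg,pbiat,fifb] add [zgxlo] -> 11 lines: odux psuj zjia datr wuryy zgxlo mse nupf fsrk jymw smo
Hunk 2: at line 6 remove [mse,nupf] add [kxoem] -> 10 lines: odux psuj zjia datr wuryy zgxlo kxoem fsrk jymw smo
Hunk 3: at line 2 remove [datr,wuryy,zgxlo] add [xolvm,hizfr,emfp] -> 10 lines: odux psuj zjia xolvm hizfr emfp kxoem fsrk jymw smo
Final line 1: odux

Answer: odux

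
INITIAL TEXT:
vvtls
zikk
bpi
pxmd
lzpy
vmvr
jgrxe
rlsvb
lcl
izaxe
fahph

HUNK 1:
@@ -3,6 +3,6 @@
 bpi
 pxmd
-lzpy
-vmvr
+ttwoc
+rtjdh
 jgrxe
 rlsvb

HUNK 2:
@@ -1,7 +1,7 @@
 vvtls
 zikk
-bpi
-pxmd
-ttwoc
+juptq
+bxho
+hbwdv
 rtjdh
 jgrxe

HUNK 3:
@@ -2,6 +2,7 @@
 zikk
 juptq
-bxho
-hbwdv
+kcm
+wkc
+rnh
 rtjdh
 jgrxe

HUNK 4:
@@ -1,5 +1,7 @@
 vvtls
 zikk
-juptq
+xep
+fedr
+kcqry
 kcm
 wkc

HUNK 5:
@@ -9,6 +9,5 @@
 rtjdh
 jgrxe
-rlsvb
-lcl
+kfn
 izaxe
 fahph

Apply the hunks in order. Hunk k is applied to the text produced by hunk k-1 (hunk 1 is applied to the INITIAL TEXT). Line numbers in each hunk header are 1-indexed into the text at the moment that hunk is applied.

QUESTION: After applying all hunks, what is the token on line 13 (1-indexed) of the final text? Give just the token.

Answer: fahph

Derivation:
Hunk 1: at line 3 remove [lzpy,vmvr] add [ttwoc,rtjdh] -> 11 lines: vvtls zikk bpi pxmd ttwoc rtjdh jgrxe rlsvb lcl izaxe fahph
Hunk 2: at line 1 remove [bpi,pxmd,ttwoc] add [juptq,bxho,hbwdv] -> 11 lines: vvtls zikk juptq bxho hbwdv rtjdh jgrxe rlsvb lcl izaxe fahph
Hunk 3: at line 2 remove [bxho,hbwdv] add [kcm,wkc,rnh] -> 12 lines: vvtls zikk juptq kcm wkc rnh rtjdh jgrxe rlsvb lcl izaxe fahph
Hunk 4: at line 1 remove [juptq] add [xep,fedr,kcqry] -> 14 lines: vvtls zikk xep fedr kcqry kcm wkc rnh rtjdh jgrxe rlsvb lcl izaxe fahph
Hunk 5: at line 9 remove [rlsvb,lcl] add [kfn] -> 13 lines: vvtls zikk xep fedr kcqry kcm wkc rnh rtjdh jgrxe kfn izaxe fahph
Final line 13: fahph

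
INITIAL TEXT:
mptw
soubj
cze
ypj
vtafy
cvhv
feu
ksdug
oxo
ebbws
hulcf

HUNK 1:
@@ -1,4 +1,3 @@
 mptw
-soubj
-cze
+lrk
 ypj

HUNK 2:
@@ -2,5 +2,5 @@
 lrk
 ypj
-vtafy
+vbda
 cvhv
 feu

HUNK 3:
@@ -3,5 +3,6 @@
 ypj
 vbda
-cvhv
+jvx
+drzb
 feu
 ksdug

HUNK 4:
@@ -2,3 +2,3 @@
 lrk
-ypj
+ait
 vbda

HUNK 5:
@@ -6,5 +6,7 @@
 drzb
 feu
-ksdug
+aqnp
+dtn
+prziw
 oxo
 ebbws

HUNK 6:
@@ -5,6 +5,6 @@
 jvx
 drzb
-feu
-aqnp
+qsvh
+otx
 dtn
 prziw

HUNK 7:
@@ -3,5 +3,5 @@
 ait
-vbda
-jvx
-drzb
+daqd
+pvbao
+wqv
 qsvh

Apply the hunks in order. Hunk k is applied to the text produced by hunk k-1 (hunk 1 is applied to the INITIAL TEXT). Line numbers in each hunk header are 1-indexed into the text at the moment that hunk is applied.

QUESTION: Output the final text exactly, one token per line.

Answer: mptw
lrk
ait
daqd
pvbao
wqv
qsvh
otx
dtn
prziw
oxo
ebbws
hulcf

Derivation:
Hunk 1: at line 1 remove [soubj,cze] add [lrk] -> 10 lines: mptw lrk ypj vtafy cvhv feu ksdug oxo ebbws hulcf
Hunk 2: at line 2 remove [vtafy] add [vbda] -> 10 lines: mptw lrk ypj vbda cvhv feu ksdug oxo ebbws hulcf
Hunk 3: at line 3 remove [cvhv] add [jvx,drzb] -> 11 lines: mptw lrk ypj vbda jvx drzb feu ksdug oxo ebbws hulcf
Hunk 4: at line 2 remove [ypj] add [ait] -> 11 lines: mptw lrk ait vbda jvx drzb feu ksdug oxo ebbws hulcf
Hunk 5: at line 6 remove [ksdug] add [aqnp,dtn,prziw] -> 13 lines: mptw lrk ait vbda jvx drzb feu aqnp dtn prziw oxo ebbws hulcf
Hunk 6: at line 5 remove [feu,aqnp] add [qsvh,otx] -> 13 lines: mptw lrk ait vbda jvx drzb qsvh otx dtn prziw oxo ebbws hulcf
Hunk 7: at line 3 remove [vbda,jvx,drzb] add [daqd,pvbao,wqv] -> 13 lines: mptw lrk ait daqd pvbao wqv qsvh otx dtn prziw oxo ebbws hulcf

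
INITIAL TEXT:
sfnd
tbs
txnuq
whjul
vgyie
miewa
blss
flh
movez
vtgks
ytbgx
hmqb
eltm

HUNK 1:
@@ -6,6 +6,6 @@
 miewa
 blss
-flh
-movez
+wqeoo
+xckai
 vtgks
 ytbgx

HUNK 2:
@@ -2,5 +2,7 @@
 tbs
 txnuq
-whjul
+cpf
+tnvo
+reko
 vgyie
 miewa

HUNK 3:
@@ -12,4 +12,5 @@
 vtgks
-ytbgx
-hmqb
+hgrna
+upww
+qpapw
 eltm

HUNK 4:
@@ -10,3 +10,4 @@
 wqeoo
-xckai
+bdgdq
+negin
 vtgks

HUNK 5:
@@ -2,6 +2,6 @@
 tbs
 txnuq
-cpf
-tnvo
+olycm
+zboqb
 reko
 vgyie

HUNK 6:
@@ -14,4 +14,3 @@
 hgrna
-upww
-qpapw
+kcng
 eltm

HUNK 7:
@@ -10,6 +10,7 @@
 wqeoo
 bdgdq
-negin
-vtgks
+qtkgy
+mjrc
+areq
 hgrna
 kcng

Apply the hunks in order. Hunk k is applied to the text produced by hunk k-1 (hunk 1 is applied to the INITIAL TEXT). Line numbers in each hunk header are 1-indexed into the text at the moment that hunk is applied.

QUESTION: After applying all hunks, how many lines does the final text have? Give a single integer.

Answer: 17

Derivation:
Hunk 1: at line 6 remove [flh,movez] add [wqeoo,xckai] -> 13 lines: sfnd tbs txnuq whjul vgyie miewa blss wqeoo xckai vtgks ytbgx hmqb eltm
Hunk 2: at line 2 remove [whjul] add [cpf,tnvo,reko] -> 15 lines: sfnd tbs txnuq cpf tnvo reko vgyie miewa blss wqeoo xckai vtgks ytbgx hmqb eltm
Hunk 3: at line 12 remove [ytbgx,hmqb] add [hgrna,upww,qpapw] -> 16 lines: sfnd tbs txnuq cpf tnvo reko vgyie miewa blss wqeoo xckai vtgks hgrna upww qpapw eltm
Hunk 4: at line 10 remove [xckai] add [bdgdq,negin] -> 17 lines: sfnd tbs txnuq cpf tnvo reko vgyie miewa blss wqeoo bdgdq negin vtgks hgrna upww qpapw eltm
Hunk 5: at line 2 remove [cpf,tnvo] add [olycm,zboqb] -> 17 lines: sfnd tbs txnuq olycm zboqb reko vgyie miewa blss wqeoo bdgdq negin vtgks hgrna upww qpapw eltm
Hunk 6: at line 14 remove [upww,qpapw] add [kcng] -> 16 lines: sfnd tbs txnuq olycm zboqb reko vgyie miewa blss wqeoo bdgdq negin vtgks hgrna kcng eltm
Hunk 7: at line 10 remove [negin,vtgks] add [qtkgy,mjrc,areq] -> 17 lines: sfnd tbs txnuq olycm zboqb reko vgyie miewa blss wqeoo bdgdq qtkgy mjrc areq hgrna kcng eltm
Final line count: 17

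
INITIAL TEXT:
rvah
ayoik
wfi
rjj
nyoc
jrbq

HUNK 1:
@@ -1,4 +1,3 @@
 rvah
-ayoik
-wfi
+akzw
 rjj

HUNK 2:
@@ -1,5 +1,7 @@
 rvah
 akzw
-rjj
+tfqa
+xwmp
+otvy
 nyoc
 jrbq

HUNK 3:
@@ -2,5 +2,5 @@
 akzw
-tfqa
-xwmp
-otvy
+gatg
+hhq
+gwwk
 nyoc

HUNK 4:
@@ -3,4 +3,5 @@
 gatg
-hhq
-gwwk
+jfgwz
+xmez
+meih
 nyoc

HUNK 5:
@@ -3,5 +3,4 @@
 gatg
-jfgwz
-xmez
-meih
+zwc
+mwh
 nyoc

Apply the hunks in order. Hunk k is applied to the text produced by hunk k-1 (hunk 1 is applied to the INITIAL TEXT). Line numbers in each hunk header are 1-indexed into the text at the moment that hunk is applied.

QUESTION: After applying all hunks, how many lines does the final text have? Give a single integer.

Hunk 1: at line 1 remove [ayoik,wfi] add [akzw] -> 5 lines: rvah akzw rjj nyoc jrbq
Hunk 2: at line 1 remove [rjj] add [tfqa,xwmp,otvy] -> 7 lines: rvah akzw tfqa xwmp otvy nyoc jrbq
Hunk 3: at line 2 remove [tfqa,xwmp,otvy] add [gatg,hhq,gwwk] -> 7 lines: rvah akzw gatg hhq gwwk nyoc jrbq
Hunk 4: at line 3 remove [hhq,gwwk] add [jfgwz,xmez,meih] -> 8 lines: rvah akzw gatg jfgwz xmez meih nyoc jrbq
Hunk 5: at line 3 remove [jfgwz,xmez,meih] add [zwc,mwh] -> 7 lines: rvah akzw gatg zwc mwh nyoc jrbq
Final line count: 7

Answer: 7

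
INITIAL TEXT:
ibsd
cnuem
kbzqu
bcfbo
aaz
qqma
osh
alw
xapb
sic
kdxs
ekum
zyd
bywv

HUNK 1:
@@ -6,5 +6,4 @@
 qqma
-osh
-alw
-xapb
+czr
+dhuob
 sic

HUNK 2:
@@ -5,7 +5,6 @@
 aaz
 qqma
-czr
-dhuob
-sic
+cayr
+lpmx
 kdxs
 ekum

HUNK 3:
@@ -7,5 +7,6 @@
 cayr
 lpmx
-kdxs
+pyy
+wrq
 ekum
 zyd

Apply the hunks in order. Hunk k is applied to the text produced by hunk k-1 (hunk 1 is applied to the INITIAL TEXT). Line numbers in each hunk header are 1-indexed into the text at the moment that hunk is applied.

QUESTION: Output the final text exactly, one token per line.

Hunk 1: at line 6 remove [osh,alw,xapb] add [czr,dhuob] -> 13 lines: ibsd cnuem kbzqu bcfbo aaz qqma czr dhuob sic kdxs ekum zyd bywv
Hunk 2: at line 5 remove [czr,dhuob,sic] add [cayr,lpmx] -> 12 lines: ibsd cnuem kbzqu bcfbo aaz qqma cayr lpmx kdxs ekum zyd bywv
Hunk 3: at line 7 remove [kdxs] add [pyy,wrq] -> 13 lines: ibsd cnuem kbzqu bcfbo aaz qqma cayr lpmx pyy wrq ekum zyd bywv

Answer: ibsd
cnuem
kbzqu
bcfbo
aaz
qqma
cayr
lpmx
pyy
wrq
ekum
zyd
bywv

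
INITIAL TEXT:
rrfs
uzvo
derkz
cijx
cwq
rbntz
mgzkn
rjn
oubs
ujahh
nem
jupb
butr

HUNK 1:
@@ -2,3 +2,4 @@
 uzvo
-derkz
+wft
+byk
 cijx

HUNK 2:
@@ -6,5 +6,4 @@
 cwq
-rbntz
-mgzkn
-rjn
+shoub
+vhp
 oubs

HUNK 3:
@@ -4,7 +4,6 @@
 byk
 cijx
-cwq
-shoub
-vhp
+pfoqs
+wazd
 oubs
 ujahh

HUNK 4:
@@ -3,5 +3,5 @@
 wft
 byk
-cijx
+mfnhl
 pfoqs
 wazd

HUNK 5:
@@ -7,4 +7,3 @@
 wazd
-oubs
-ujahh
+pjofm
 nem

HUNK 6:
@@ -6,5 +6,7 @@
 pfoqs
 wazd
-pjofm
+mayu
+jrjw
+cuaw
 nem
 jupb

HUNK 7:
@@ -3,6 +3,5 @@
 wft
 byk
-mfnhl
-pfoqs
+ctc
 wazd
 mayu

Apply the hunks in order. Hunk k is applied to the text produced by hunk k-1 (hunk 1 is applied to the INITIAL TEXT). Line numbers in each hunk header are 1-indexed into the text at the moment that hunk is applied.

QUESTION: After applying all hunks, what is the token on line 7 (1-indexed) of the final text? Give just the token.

Hunk 1: at line 2 remove [derkz] add [wft,byk] -> 14 lines: rrfs uzvo wft byk cijx cwq rbntz mgzkn rjn oubs ujahh nem jupb butr
Hunk 2: at line 6 remove [rbntz,mgzkn,rjn] add [shoub,vhp] -> 13 lines: rrfs uzvo wft byk cijx cwq shoub vhp oubs ujahh nem jupb butr
Hunk 3: at line 4 remove [cwq,shoub,vhp] add [pfoqs,wazd] -> 12 lines: rrfs uzvo wft byk cijx pfoqs wazd oubs ujahh nem jupb butr
Hunk 4: at line 3 remove [cijx] add [mfnhl] -> 12 lines: rrfs uzvo wft byk mfnhl pfoqs wazd oubs ujahh nem jupb butr
Hunk 5: at line 7 remove [oubs,ujahh] add [pjofm] -> 11 lines: rrfs uzvo wft byk mfnhl pfoqs wazd pjofm nem jupb butr
Hunk 6: at line 6 remove [pjofm] add [mayu,jrjw,cuaw] -> 13 lines: rrfs uzvo wft byk mfnhl pfoqs wazd mayu jrjw cuaw nem jupb butr
Hunk 7: at line 3 remove [mfnhl,pfoqs] add [ctc] -> 12 lines: rrfs uzvo wft byk ctc wazd mayu jrjw cuaw nem jupb butr
Final line 7: mayu

Answer: mayu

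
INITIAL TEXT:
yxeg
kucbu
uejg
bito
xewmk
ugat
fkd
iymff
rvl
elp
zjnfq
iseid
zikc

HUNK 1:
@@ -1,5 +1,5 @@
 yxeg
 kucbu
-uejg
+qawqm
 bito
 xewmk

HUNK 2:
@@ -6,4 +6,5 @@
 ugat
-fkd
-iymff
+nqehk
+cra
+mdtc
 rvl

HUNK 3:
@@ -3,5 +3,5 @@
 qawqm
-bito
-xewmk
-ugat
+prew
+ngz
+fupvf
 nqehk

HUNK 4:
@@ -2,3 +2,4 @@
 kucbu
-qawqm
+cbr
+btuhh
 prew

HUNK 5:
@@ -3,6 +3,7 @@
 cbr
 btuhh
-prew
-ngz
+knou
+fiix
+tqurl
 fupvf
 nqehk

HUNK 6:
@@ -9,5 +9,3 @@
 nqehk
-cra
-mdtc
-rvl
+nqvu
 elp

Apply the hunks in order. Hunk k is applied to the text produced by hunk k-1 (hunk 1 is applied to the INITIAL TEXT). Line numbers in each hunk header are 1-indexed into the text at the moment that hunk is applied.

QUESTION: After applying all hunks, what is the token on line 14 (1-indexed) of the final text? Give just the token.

Answer: zikc

Derivation:
Hunk 1: at line 1 remove [uejg] add [qawqm] -> 13 lines: yxeg kucbu qawqm bito xewmk ugat fkd iymff rvl elp zjnfq iseid zikc
Hunk 2: at line 6 remove [fkd,iymff] add [nqehk,cra,mdtc] -> 14 lines: yxeg kucbu qawqm bito xewmk ugat nqehk cra mdtc rvl elp zjnfq iseid zikc
Hunk 3: at line 3 remove [bito,xewmk,ugat] add [prew,ngz,fupvf] -> 14 lines: yxeg kucbu qawqm prew ngz fupvf nqehk cra mdtc rvl elp zjnfq iseid zikc
Hunk 4: at line 2 remove [qawqm] add [cbr,btuhh] -> 15 lines: yxeg kucbu cbr btuhh prew ngz fupvf nqehk cra mdtc rvl elp zjnfq iseid zikc
Hunk 5: at line 3 remove [prew,ngz] add [knou,fiix,tqurl] -> 16 lines: yxeg kucbu cbr btuhh knou fiix tqurl fupvf nqehk cra mdtc rvl elp zjnfq iseid zikc
Hunk 6: at line 9 remove [cra,mdtc,rvl] add [nqvu] -> 14 lines: yxeg kucbu cbr btuhh knou fiix tqurl fupvf nqehk nqvu elp zjnfq iseid zikc
Final line 14: zikc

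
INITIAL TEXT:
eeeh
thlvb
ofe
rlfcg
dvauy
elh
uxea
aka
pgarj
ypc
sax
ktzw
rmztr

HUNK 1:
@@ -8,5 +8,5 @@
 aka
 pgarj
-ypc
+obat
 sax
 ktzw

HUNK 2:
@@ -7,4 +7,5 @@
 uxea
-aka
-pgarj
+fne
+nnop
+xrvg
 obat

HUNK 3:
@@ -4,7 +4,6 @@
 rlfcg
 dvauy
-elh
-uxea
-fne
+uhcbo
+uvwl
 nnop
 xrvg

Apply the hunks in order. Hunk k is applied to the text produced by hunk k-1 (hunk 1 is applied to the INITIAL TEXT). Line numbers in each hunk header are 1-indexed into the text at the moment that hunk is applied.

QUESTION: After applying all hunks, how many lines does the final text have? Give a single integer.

Hunk 1: at line 8 remove [ypc] add [obat] -> 13 lines: eeeh thlvb ofe rlfcg dvauy elh uxea aka pgarj obat sax ktzw rmztr
Hunk 2: at line 7 remove [aka,pgarj] add [fne,nnop,xrvg] -> 14 lines: eeeh thlvb ofe rlfcg dvauy elh uxea fne nnop xrvg obat sax ktzw rmztr
Hunk 3: at line 4 remove [elh,uxea,fne] add [uhcbo,uvwl] -> 13 lines: eeeh thlvb ofe rlfcg dvauy uhcbo uvwl nnop xrvg obat sax ktzw rmztr
Final line count: 13

Answer: 13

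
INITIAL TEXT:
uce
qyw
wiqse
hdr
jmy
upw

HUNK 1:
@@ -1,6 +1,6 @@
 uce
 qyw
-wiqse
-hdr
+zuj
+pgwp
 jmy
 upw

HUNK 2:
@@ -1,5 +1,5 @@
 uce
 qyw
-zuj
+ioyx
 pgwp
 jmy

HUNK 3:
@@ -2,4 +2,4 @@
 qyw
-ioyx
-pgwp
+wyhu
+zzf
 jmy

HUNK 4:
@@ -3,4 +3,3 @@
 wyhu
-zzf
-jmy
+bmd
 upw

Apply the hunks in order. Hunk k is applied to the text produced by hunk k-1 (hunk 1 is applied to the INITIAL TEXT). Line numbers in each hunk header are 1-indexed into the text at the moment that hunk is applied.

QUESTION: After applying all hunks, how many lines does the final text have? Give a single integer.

Answer: 5

Derivation:
Hunk 1: at line 1 remove [wiqse,hdr] add [zuj,pgwp] -> 6 lines: uce qyw zuj pgwp jmy upw
Hunk 2: at line 1 remove [zuj] add [ioyx] -> 6 lines: uce qyw ioyx pgwp jmy upw
Hunk 3: at line 2 remove [ioyx,pgwp] add [wyhu,zzf] -> 6 lines: uce qyw wyhu zzf jmy upw
Hunk 4: at line 3 remove [zzf,jmy] add [bmd] -> 5 lines: uce qyw wyhu bmd upw
Final line count: 5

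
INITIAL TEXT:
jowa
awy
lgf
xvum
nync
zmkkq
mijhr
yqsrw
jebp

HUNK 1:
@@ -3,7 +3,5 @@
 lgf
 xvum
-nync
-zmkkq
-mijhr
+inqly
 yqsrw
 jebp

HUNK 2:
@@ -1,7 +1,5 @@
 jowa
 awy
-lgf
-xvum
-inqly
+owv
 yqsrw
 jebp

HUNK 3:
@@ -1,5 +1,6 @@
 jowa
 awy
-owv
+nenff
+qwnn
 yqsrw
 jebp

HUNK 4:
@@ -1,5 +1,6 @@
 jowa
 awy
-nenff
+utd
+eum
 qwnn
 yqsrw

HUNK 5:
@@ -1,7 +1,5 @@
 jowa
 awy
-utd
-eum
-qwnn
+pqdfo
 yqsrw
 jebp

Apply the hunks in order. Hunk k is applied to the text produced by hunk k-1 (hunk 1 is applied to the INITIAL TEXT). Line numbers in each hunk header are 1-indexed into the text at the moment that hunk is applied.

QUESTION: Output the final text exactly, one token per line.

Answer: jowa
awy
pqdfo
yqsrw
jebp

Derivation:
Hunk 1: at line 3 remove [nync,zmkkq,mijhr] add [inqly] -> 7 lines: jowa awy lgf xvum inqly yqsrw jebp
Hunk 2: at line 1 remove [lgf,xvum,inqly] add [owv] -> 5 lines: jowa awy owv yqsrw jebp
Hunk 3: at line 1 remove [owv] add [nenff,qwnn] -> 6 lines: jowa awy nenff qwnn yqsrw jebp
Hunk 4: at line 1 remove [nenff] add [utd,eum] -> 7 lines: jowa awy utd eum qwnn yqsrw jebp
Hunk 5: at line 1 remove [utd,eum,qwnn] add [pqdfo] -> 5 lines: jowa awy pqdfo yqsrw jebp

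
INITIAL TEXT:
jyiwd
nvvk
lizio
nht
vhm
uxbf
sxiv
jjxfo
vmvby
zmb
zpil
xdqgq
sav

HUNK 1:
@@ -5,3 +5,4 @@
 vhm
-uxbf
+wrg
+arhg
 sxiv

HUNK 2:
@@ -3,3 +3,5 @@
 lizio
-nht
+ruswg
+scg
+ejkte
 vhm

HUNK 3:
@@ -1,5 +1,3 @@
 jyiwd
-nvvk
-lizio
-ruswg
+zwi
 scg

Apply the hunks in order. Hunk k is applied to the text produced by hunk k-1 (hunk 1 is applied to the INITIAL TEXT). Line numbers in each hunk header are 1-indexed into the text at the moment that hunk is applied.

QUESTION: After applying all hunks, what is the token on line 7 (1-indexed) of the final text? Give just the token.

Hunk 1: at line 5 remove [uxbf] add [wrg,arhg] -> 14 lines: jyiwd nvvk lizio nht vhm wrg arhg sxiv jjxfo vmvby zmb zpil xdqgq sav
Hunk 2: at line 3 remove [nht] add [ruswg,scg,ejkte] -> 16 lines: jyiwd nvvk lizio ruswg scg ejkte vhm wrg arhg sxiv jjxfo vmvby zmb zpil xdqgq sav
Hunk 3: at line 1 remove [nvvk,lizio,ruswg] add [zwi] -> 14 lines: jyiwd zwi scg ejkte vhm wrg arhg sxiv jjxfo vmvby zmb zpil xdqgq sav
Final line 7: arhg

Answer: arhg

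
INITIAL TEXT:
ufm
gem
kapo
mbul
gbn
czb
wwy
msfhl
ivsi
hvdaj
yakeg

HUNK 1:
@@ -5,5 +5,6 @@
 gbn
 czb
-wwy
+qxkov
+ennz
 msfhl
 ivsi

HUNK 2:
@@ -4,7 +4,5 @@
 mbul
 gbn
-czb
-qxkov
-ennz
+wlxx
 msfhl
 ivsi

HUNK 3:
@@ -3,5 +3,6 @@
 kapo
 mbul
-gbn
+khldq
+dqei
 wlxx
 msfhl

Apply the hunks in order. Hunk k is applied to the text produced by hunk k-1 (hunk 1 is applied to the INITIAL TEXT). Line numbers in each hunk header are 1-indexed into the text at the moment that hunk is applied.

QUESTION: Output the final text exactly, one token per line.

Hunk 1: at line 5 remove [wwy] add [qxkov,ennz] -> 12 lines: ufm gem kapo mbul gbn czb qxkov ennz msfhl ivsi hvdaj yakeg
Hunk 2: at line 4 remove [czb,qxkov,ennz] add [wlxx] -> 10 lines: ufm gem kapo mbul gbn wlxx msfhl ivsi hvdaj yakeg
Hunk 3: at line 3 remove [gbn] add [khldq,dqei] -> 11 lines: ufm gem kapo mbul khldq dqei wlxx msfhl ivsi hvdaj yakeg

Answer: ufm
gem
kapo
mbul
khldq
dqei
wlxx
msfhl
ivsi
hvdaj
yakeg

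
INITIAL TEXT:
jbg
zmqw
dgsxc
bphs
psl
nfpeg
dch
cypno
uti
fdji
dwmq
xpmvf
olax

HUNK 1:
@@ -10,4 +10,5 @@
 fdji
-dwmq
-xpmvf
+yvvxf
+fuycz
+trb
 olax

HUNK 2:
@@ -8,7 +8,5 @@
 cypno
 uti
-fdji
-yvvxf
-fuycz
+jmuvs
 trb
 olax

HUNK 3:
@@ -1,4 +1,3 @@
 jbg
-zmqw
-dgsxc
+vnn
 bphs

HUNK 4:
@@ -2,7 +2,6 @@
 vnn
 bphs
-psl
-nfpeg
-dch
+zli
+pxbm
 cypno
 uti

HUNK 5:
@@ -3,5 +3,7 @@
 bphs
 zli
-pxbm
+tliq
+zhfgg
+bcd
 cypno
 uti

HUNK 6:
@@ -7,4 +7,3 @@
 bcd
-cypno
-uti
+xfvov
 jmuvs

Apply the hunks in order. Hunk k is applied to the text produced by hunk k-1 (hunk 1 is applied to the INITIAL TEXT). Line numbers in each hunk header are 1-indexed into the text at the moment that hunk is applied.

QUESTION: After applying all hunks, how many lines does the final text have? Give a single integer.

Hunk 1: at line 10 remove [dwmq,xpmvf] add [yvvxf,fuycz,trb] -> 14 lines: jbg zmqw dgsxc bphs psl nfpeg dch cypno uti fdji yvvxf fuycz trb olax
Hunk 2: at line 8 remove [fdji,yvvxf,fuycz] add [jmuvs] -> 12 lines: jbg zmqw dgsxc bphs psl nfpeg dch cypno uti jmuvs trb olax
Hunk 3: at line 1 remove [zmqw,dgsxc] add [vnn] -> 11 lines: jbg vnn bphs psl nfpeg dch cypno uti jmuvs trb olax
Hunk 4: at line 2 remove [psl,nfpeg,dch] add [zli,pxbm] -> 10 lines: jbg vnn bphs zli pxbm cypno uti jmuvs trb olax
Hunk 5: at line 3 remove [pxbm] add [tliq,zhfgg,bcd] -> 12 lines: jbg vnn bphs zli tliq zhfgg bcd cypno uti jmuvs trb olax
Hunk 6: at line 7 remove [cypno,uti] add [xfvov] -> 11 lines: jbg vnn bphs zli tliq zhfgg bcd xfvov jmuvs trb olax
Final line count: 11

Answer: 11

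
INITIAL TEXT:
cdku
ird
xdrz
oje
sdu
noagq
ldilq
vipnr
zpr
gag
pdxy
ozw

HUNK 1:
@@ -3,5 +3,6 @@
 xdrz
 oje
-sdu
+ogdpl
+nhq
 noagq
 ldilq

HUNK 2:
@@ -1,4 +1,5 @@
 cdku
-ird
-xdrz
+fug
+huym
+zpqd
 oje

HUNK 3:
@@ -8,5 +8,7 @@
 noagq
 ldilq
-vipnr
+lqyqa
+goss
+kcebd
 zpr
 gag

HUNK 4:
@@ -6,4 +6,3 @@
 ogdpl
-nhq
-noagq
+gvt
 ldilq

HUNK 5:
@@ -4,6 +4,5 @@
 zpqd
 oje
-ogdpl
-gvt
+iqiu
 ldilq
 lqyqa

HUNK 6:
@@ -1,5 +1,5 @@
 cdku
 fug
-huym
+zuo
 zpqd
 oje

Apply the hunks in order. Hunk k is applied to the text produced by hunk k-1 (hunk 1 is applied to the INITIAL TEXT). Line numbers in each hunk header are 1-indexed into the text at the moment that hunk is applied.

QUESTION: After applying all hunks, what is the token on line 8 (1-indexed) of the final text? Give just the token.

Hunk 1: at line 3 remove [sdu] add [ogdpl,nhq] -> 13 lines: cdku ird xdrz oje ogdpl nhq noagq ldilq vipnr zpr gag pdxy ozw
Hunk 2: at line 1 remove [ird,xdrz] add [fug,huym,zpqd] -> 14 lines: cdku fug huym zpqd oje ogdpl nhq noagq ldilq vipnr zpr gag pdxy ozw
Hunk 3: at line 8 remove [vipnr] add [lqyqa,goss,kcebd] -> 16 lines: cdku fug huym zpqd oje ogdpl nhq noagq ldilq lqyqa goss kcebd zpr gag pdxy ozw
Hunk 4: at line 6 remove [nhq,noagq] add [gvt] -> 15 lines: cdku fug huym zpqd oje ogdpl gvt ldilq lqyqa goss kcebd zpr gag pdxy ozw
Hunk 5: at line 4 remove [ogdpl,gvt] add [iqiu] -> 14 lines: cdku fug huym zpqd oje iqiu ldilq lqyqa goss kcebd zpr gag pdxy ozw
Hunk 6: at line 1 remove [huym] add [zuo] -> 14 lines: cdku fug zuo zpqd oje iqiu ldilq lqyqa goss kcebd zpr gag pdxy ozw
Final line 8: lqyqa

Answer: lqyqa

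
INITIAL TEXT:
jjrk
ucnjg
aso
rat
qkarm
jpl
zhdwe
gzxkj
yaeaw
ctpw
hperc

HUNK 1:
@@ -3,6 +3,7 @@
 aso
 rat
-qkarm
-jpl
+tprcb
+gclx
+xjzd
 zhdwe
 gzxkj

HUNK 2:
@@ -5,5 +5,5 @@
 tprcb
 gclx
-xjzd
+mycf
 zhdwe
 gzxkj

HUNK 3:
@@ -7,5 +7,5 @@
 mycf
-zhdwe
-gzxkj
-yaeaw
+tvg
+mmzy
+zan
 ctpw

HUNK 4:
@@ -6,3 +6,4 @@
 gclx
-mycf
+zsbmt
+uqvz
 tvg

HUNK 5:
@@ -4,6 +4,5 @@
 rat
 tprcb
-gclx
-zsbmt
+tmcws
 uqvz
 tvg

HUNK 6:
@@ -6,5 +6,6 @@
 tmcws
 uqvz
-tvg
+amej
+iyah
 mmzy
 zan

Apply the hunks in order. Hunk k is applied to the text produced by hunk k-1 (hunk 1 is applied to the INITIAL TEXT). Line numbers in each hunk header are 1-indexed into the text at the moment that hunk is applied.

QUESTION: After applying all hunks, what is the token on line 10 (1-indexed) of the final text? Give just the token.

Hunk 1: at line 3 remove [qkarm,jpl] add [tprcb,gclx,xjzd] -> 12 lines: jjrk ucnjg aso rat tprcb gclx xjzd zhdwe gzxkj yaeaw ctpw hperc
Hunk 2: at line 5 remove [xjzd] add [mycf] -> 12 lines: jjrk ucnjg aso rat tprcb gclx mycf zhdwe gzxkj yaeaw ctpw hperc
Hunk 3: at line 7 remove [zhdwe,gzxkj,yaeaw] add [tvg,mmzy,zan] -> 12 lines: jjrk ucnjg aso rat tprcb gclx mycf tvg mmzy zan ctpw hperc
Hunk 4: at line 6 remove [mycf] add [zsbmt,uqvz] -> 13 lines: jjrk ucnjg aso rat tprcb gclx zsbmt uqvz tvg mmzy zan ctpw hperc
Hunk 5: at line 4 remove [gclx,zsbmt] add [tmcws] -> 12 lines: jjrk ucnjg aso rat tprcb tmcws uqvz tvg mmzy zan ctpw hperc
Hunk 6: at line 6 remove [tvg] add [amej,iyah] -> 13 lines: jjrk ucnjg aso rat tprcb tmcws uqvz amej iyah mmzy zan ctpw hperc
Final line 10: mmzy

Answer: mmzy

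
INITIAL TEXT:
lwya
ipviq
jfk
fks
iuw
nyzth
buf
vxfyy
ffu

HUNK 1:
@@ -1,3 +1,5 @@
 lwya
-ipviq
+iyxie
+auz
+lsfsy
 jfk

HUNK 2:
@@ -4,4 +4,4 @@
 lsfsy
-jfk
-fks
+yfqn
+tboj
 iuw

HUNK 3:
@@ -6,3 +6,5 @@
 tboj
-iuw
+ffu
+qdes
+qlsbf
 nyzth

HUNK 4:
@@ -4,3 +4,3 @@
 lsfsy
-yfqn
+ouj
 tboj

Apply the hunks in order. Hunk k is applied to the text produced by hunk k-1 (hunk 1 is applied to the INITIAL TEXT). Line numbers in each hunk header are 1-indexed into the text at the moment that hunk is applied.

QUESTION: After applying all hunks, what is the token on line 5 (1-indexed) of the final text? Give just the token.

Answer: ouj

Derivation:
Hunk 1: at line 1 remove [ipviq] add [iyxie,auz,lsfsy] -> 11 lines: lwya iyxie auz lsfsy jfk fks iuw nyzth buf vxfyy ffu
Hunk 2: at line 4 remove [jfk,fks] add [yfqn,tboj] -> 11 lines: lwya iyxie auz lsfsy yfqn tboj iuw nyzth buf vxfyy ffu
Hunk 3: at line 6 remove [iuw] add [ffu,qdes,qlsbf] -> 13 lines: lwya iyxie auz lsfsy yfqn tboj ffu qdes qlsbf nyzth buf vxfyy ffu
Hunk 4: at line 4 remove [yfqn] add [ouj] -> 13 lines: lwya iyxie auz lsfsy ouj tboj ffu qdes qlsbf nyzth buf vxfyy ffu
Final line 5: ouj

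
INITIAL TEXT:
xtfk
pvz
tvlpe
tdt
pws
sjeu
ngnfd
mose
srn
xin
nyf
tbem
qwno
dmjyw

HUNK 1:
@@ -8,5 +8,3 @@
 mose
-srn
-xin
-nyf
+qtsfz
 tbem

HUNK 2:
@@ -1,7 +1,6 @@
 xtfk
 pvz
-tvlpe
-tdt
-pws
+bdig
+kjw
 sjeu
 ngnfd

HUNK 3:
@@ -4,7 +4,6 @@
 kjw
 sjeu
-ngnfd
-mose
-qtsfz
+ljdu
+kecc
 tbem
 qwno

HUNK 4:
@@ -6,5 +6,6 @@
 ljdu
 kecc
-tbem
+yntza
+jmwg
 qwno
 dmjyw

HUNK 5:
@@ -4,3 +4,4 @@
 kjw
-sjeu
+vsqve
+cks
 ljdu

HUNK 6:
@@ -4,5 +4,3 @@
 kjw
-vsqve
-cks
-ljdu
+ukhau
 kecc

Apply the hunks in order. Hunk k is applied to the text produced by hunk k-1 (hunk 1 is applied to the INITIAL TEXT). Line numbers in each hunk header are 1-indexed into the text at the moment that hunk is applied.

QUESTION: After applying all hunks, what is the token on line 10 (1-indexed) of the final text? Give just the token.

Hunk 1: at line 8 remove [srn,xin,nyf] add [qtsfz] -> 12 lines: xtfk pvz tvlpe tdt pws sjeu ngnfd mose qtsfz tbem qwno dmjyw
Hunk 2: at line 1 remove [tvlpe,tdt,pws] add [bdig,kjw] -> 11 lines: xtfk pvz bdig kjw sjeu ngnfd mose qtsfz tbem qwno dmjyw
Hunk 3: at line 4 remove [ngnfd,mose,qtsfz] add [ljdu,kecc] -> 10 lines: xtfk pvz bdig kjw sjeu ljdu kecc tbem qwno dmjyw
Hunk 4: at line 6 remove [tbem] add [yntza,jmwg] -> 11 lines: xtfk pvz bdig kjw sjeu ljdu kecc yntza jmwg qwno dmjyw
Hunk 5: at line 4 remove [sjeu] add [vsqve,cks] -> 12 lines: xtfk pvz bdig kjw vsqve cks ljdu kecc yntza jmwg qwno dmjyw
Hunk 6: at line 4 remove [vsqve,cks,ljdu] add [ukhau] -> 10 lines: xtfk pvz bdig kjw ukhau kecc yntza jmwg qwno dmjyw
Final line 10: dmjyw

Answer: dmjyw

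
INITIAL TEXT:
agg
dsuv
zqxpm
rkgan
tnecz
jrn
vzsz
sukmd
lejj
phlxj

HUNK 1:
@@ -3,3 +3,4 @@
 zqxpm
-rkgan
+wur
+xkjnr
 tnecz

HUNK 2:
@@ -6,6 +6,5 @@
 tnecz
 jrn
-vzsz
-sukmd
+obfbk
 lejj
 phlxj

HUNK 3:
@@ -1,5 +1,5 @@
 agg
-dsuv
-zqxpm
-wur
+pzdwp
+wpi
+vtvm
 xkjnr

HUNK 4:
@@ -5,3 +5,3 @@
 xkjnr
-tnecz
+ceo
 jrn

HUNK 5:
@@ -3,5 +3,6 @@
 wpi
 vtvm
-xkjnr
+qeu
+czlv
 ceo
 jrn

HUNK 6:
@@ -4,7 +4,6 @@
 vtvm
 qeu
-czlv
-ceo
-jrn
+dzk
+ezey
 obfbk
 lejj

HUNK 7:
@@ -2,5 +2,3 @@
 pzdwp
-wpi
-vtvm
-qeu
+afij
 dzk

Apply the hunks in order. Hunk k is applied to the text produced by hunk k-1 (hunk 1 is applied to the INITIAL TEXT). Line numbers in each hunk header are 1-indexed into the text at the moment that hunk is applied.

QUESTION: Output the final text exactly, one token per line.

Answer: agg
pzdwp
afij
dzk
ezey
obfbk
lejj
phlxj

Derivation:
Hunk 1: at line 3 remove [rkgan] add [wur,xkjnr] -> 11 lines: agg dsuv zqxpm wur xkjnr tnecz jrn vzsz sukmd lejj phlxj
Hunk 2: at line 6 remove [vzsz,sukmd] add [obfbk] -> 10 lines: agg dsuv zqxpm wur xkjnr tnecz jrn obfbk lejj phlxj
Hunk 3: at line 1 remove [dsuv,zqxpm,wur] add [pzdwp,wpi,vtvm] -> 10 lines: agg pzdwp wpi vtvm xkjnr tnecz jrn obfbk lejj phlxj
Hunk 4: at line 5 remove [tnecz] add [ceo] -> 10 lines: agg pzdwp wpi vtvm xkjnr ceo jrn obfbk lejj phlxj
Hunk 5: at line 3 remove [xkjnr] add [qeu,czlv] -> 11 lines: agg pzdwp wpi vtvm qeu czlv ceo jrn obfbk lejj phlxj
Hunk 6: at line 4 remove [czlv,ceo,jrn] add [dzk,ezey] -> 10 lines: agg pzdwp wpi vtvm qeu dzk ezey obfbk lejj phlxj
Hunk 7: at line 2 remove [wpi,vtvm,qeu] add [afij] -> 8 lines: agg pzdwp afij dzk ezey obfbk lejj phlxj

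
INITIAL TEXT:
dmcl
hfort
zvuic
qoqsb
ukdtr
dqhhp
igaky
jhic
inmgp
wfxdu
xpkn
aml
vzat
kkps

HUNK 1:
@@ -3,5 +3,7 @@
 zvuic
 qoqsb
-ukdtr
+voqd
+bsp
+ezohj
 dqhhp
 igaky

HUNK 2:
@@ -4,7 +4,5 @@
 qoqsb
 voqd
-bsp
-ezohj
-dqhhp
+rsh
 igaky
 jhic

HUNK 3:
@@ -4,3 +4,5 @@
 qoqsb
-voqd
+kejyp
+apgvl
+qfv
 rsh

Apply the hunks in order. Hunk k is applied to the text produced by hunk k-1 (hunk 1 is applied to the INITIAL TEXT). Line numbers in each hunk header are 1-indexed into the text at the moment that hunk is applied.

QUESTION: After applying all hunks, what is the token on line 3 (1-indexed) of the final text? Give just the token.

Hunk 1: at line 3 remove [ukdtr] add [voqd,bsp,ezohj] -> 16 lines: dmcl hfort zvuic qoqsb voqd bsp ezohj dqhhp igaky jhic inmgp wfxdu xpkn aml vzat kkps
Hunk 2: at line 4 remove [bsp,ezohj,dqhhp] add [rsh] -> 14 lines: dmcl hfort zvuic qoqsb voqd rsh igaky jhic inmgp wfxdu xpkn aml vzat kkps
Hunk 3: at line 4 remove [voqd] add [kejyp,apgvl,qfv] -> 16 lines: dmcl hfort zvuic qoqsb kejyp apgvl qfv rsh igaky jhic inmgp wfxdu xpkn aml vzat kkps
Final line 3: zvuic

Answer: zvuic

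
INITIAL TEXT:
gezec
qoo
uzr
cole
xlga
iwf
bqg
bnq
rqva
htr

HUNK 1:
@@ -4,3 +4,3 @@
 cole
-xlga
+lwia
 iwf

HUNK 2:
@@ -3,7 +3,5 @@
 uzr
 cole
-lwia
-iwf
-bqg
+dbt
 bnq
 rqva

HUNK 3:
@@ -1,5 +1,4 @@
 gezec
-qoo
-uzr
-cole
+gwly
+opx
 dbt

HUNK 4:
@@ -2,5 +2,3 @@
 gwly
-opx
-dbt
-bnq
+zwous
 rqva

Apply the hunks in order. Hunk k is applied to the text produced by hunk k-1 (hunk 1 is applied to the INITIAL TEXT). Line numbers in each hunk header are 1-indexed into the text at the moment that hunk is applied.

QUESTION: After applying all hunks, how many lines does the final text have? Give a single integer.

Hunk 1: at line 4 remove [xlga] add [lwia] -> 10 lines: gezec qoo uzr cole lwia iwf bqg bnq rqva htr
Hunk 2: at line 3 remove [lwia,iwf,bqg] add [dbt] -> 8 lines: gezec qoo uzr cole dbt bnq rqva htr
Hunk 3: at line 1 remove [qoo,uzr,cole] add [gwly,opx] -> 7 lines: gezec gwly opx dbt bnq rqva htr
Hunk 4: at line 2 remove [opx,dbt,bnq] add [zwous] -> 5 lines: gezec gwly zwous rqva htr
Final line count: 5

Answer: 5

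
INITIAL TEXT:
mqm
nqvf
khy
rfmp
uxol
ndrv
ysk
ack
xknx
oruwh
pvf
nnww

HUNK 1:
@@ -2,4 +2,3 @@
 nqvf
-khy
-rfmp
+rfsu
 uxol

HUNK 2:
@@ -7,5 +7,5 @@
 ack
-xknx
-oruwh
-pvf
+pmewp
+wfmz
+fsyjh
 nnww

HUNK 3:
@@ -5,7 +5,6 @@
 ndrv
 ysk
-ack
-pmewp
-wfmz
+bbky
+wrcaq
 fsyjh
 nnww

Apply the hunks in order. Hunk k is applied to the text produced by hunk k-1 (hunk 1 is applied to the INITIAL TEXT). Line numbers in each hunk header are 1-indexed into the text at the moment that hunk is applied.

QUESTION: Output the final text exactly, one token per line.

Answer: mqm
nqvf
rfsu
uxol
ndrv
ysk
bbky
wrcaq
fsyjh
nnww

Derivation:
Hunk 1: at line 2 remove [khy,rfmp] add [rfsu] -> 11 lines: mqm nqvf rfsu uxol ndrv ysk ack xknx oruwh pvf nnww
Hunk 2: at line 7 remove [xknx,oruwh,pvf] add [pmewp,wfmz,fsyjh] -> 11 lines: mqm nqvf rfsu uxol ndrv ysk ack pmewp wfmz fsyjh nnww
Hunk 3: at line 5 remove [ack,pmewp,wfmz] add [bbky,wrcaq] -> 10 lines: mqm nqvf rfsu uxol ndrv ysk bbky wrcaq fsyjh nnww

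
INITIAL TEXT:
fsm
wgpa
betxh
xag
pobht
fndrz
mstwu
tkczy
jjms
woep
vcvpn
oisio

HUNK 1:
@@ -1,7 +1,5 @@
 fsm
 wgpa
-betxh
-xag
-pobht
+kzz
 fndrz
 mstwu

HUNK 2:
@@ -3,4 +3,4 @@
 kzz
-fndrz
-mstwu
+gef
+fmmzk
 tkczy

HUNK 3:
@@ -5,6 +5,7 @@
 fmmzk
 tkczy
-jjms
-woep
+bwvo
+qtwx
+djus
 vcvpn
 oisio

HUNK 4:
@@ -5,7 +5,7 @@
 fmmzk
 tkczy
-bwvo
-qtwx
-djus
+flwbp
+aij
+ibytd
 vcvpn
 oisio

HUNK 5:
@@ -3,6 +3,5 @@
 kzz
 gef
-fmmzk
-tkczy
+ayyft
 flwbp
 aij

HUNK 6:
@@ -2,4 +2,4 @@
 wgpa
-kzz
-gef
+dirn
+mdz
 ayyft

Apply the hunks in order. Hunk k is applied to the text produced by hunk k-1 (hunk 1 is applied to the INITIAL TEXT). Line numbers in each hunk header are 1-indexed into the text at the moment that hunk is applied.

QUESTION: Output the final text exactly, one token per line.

Answer: fsm
wgpa
dirn
mdz
ayyft
flwbp
aij
ibytd
vcvpn
oisio

Derivation:
Hunk 1: at line 1 remove [betxh,xag,pobht] add [kzz] -> 10 lines: fsm wgpa kzz fndrz mstwu tkczy jjms woep vcvpn oisio
Hunk 2: at line 3 remove [fndrz,mstwu] add [gef,fmmzk] -> 10 lines: fsm wgpa kzz gef fmmzk tkczy jjms woep vcvpn oisio
Hunk 3: at line 5 remove [jjms,woep] add [bwvo,qtwx,djus] -> 11 lines: fsm wgpa kzz gef fmmzk tkczy bwvo qtwx djus vcvpn oisio
Hunk 4: at line 5 remove [bwvo,qtwx,djus] add [flwbp,aij,ibytd] -> 11 lines: fsm wgpa kzz gef fmmzk tkczy flwbp aij ibytd vcvpn oisio
Hunk 5: at line 3 remove [fmmzk,tkczy] add [ayyft] -> 10 lines: fsm wgpa kzz gef ayyft flwbp aij ibytd vcvpn oisio
Hunk 6: at line 2 remove [kzz,gef] add [dirn,mdz] -> 10 lines: fsm wgpa dirn mdz ayyft flwbp aij ibytd vcvpn oisio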